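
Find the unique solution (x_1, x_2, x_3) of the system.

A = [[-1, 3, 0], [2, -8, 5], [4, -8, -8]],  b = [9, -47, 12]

Forward elimination on [A|b]:
R2 <- R2 - (-2)*R1:  [   0   -2    5  -29 ]
R3 <- R3 - (-4)*R1:  [  0   4  -8  48 ]
R3 <- R3 - (-2)*R2:  [   0    0    2  -10 ]
Row echelon form:
[ -1   3  0  |    9 ]
[  0  -2  5  |  -29 ]
[  0   0  2  |  -10 ]
Back-substitution:
x_3 = (-10) / 2 = -5
x_2 = (-29 - (5)*(-5)) / -2 = 2
x_1 = (9 - (3)*(2)) / -1 = -3

(-3, 2, -5)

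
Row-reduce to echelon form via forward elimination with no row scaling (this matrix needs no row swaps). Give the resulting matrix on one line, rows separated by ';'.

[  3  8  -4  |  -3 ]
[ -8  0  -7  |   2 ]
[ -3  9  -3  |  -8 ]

Forward elimination:
R2 <- R2 - (-8/3)*R1:  [     0   64/3  -53/3     -6 ]
R3 <- R3 - (-1)*R1:  [   0   17   -7  -11 ]
R3 <- R3 - (51/64)*R2:  [       0        0   453/64  -199/32 ]
Row echelon form:
[ 3     8      -4  |       -3 ]
[ 0  64/3   -53/3  |       -6 ]
[ 0     0  453/64  |  -199/32 ]

REF = [3 8 -4 -3; 0 64/3 -53/3 -6; 0 0 453/64 -199/32]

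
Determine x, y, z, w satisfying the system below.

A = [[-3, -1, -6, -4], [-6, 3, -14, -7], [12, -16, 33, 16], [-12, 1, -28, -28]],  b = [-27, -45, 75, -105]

Forward elimination on [A|b]:
R2 <- R2 - (2)*R1:  [  0   5  -2   1   9 ]
R3 <- R3 - (-4)*R1:  [   0  -20    9    0  -33 ]
R4 <- R4 - (4)*R1:  [   0    5   -4  -12    3 ]
R3 <- R3 - (-4)*R2:  [ 0  0  1  4  3 ]
R4 <- R4 - (1)*R2:  [   0    0   -2  -13   -6 ]
R4 <- R4 - (-2)*R3:  [  0   0   0  -5   0 ]
Row echelon form:
[ -3  -1  -6  -4  |  -27 ]
[  0   5  -2   1  |    9 ]
[  0   0   1   4  |    3 ]
[  0   0   0  -5  |    0 ]
Back-substitution:
w = (0) / -5 = 0
z = (3 - (4)*(0)) / 1 = 3
y = (9 - (-2)*(3) - (1)*(0)) / 5 = 3
x = (-27 - (-1)*(3) - (-6)*(3) - (-4)*(0)) / -3 = 2

(2, 3, 3, 0)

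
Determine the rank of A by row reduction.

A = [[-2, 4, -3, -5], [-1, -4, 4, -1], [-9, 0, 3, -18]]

rank(A) = 2

Row reduction:
R2 <- R2 - (1/2)*R1:  [    0    -6  11/2   3/2 ]
R3 <- R3 - (9/2)*R1:  [    0   -18  33/2   9/2 ]
R3 <- R3 - (3)*R2:  [ 0  0  0  0 ]
Row echelon form:
[ -2   4    -3   -5 ]
[  0  -6  11/2  3/2 ]
[  0   0     0    0 ]
Nonzero rows / pivot columns: 2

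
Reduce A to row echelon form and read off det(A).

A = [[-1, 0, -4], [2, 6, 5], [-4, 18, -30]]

det(A) = 30

Forward elimination:
R2 <- R2 - (-2)*R1:  [  0   6  -3 ]
R3 <- R3 - (4)*R1:  [   0   18  -14 ]
R3 <- R3 - (3)*R2:  [  0   0  -5 ]
Upper-triangular form:
[ -1  0  -4 ]
[  0  6  -3 ]
[  0  0  -5 ]
det(A) = (-1)^0 * (-1) * (6) * (-5) = 30  (0 row swaps -> sign +1)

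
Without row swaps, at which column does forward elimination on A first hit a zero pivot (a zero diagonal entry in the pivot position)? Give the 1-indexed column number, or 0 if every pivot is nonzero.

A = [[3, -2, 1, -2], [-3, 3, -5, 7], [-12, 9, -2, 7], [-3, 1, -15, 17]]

Naive forward elimination:
R2 <- R2 - (-1)*R1:  [  0   1  -4   5 ]
R3 <- R3 - (-4)*R1:  [  0   1   2  -1 ]
R4 <- R4 - (-1)*R1:  [   0   -1  -14   15 ]
R3 <- R3 - (1)*R2:  [  0   0   6  -6 ]
R4 <- R4 - (-1)*R2:  [   0    0  -18   20 ]
R4 <- R4 - (-3)*R3:  [ 0  0  0  2 ]
All pivots nonzero; naive elimination completes without hitting a zero pivot.

first zero-pivot column = 0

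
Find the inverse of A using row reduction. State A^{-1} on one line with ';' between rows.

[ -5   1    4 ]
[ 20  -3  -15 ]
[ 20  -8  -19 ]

inverse = [63/5 13/5 3/5; -16 -3 -1; 20 4 1]

Gauss-Jordan on [A | I]:
R1 <- (1/-5)*R1:  [    1  -1/5  -4/5  |  -1/5     0     0 ]
R2 <- R2 - (20)*R1:  [ 0  1  1  |  4  1  0 ]
R3 <- R3 - (20)*R1:  [  0  -4  -3  |   4   0   1 ]
R1 <- R1 - (-1/5)*R2:  [    1     0  -3/5  |   3/5   1/5     0 ]
R3 <- R3 - (-4)*R2:  [  0   0   1  |  20   4   1 ]
R1 <- R1 - (-3/5)*R3:  [    1     0     0  |  63/5  13/5   3/5 ]
R2 <- R2 - (1)*R3:  [   0    1    0  |  -16   -3   -1 ]
Right block of [I | A^{-1}] is the inverse:
[ 63/5  13/5  3/5 ]
[  -16    -3   -1 ]
[   20     4    1 ]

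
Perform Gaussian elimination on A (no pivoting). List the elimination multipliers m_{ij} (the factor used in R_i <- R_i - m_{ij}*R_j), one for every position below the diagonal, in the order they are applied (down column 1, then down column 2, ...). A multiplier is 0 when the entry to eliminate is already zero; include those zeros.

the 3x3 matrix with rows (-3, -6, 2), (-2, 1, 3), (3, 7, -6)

multipliers: 2/3, -1, 1/5

Forward elimination:
R2 <- R2 - (2/3)*R1:  [   0    5  5/3 ]
R3 <- R3 - (-1)*R1:  [  0   1  -4 ]
R3 <- R3 - (1/5)*R2:  [     0      0  -13/3 ]
Multipliers (in order of application): m_{21} = 2/3, m_{31} = -1, m_{32} = 1/5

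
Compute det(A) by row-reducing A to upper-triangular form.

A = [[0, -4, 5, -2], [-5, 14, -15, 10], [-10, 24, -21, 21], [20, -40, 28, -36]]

det(A) = -400

Forward elimination:
R1 <-> R2   (pivot in column 1 was zero)
[  -5   14  -15   10 ]
[   0   -4    5   -2 ]
[ -10   24  -21   21 ]
[  20  -40   28  -36 ]
R3 <- R3 - (2)*R1:  [  0  -4   9   1 ]
R4 <- R4 - (-4)*R1:  [   0   16  -32    4 ]
R3 <- R3 - (1)*R2:  [ 0  0  4  3 ]
R4 <- R4 - (-4)*R2:  [   0    0  -12   -4 ]
R4 <- R4 - (-3)*R3:  [ 0  0  0  5 ]
Upper-triangular form:
[ -5  14  -15  10 ]
[  0  -4    5  -2 ]
[  0   0    4   3 ]
[  0   0    0   5 ]
det(A) = (-1)^1 * (-5) * (-4) * (4) * (5) = -400  (1 row swap -> sign -1)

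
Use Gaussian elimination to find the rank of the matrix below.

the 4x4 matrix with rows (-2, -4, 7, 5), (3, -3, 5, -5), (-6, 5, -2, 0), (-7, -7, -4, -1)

Row reduction:
R2 <- R2 - (-3/2)*R1:  [    0    -9  31/2   5/2 ]
R3 <- R3 - (3)*R1:  [   0   17  -23  -15 ]
R4 <- R4 - (7/2)*R1:  [     0      7  -57/2  -37/2 ]
R3 <- R3 - (-17/9)*R2:  [       0        0   113/18  -185/18 ]
R4 <- R4 - (-7/9)*R2:  [      0       0  -148/9  -149/9 ]
R4 <- R4 - (-296/113)*R3:  [         0          0          0  -4913/113 ]
Row echelon form:
[ -2  -4       7          5 ]
[  0  -9    31/2        5/2 ]
[  0   0  113/18    -185/18 ]
[  0   0       0  -4913/113 ]
Nonzero rows / pivot columns: 4

rank(A) = 4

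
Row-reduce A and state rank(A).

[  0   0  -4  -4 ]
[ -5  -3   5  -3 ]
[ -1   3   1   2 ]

rank(A) = 3

Row reduction:
R1 <-> R2   (pivot in column 1 was zero)
[ -5  -3   5  -3 ]
[  0   0  -4  -4 ]
[ -1   3   1   2 ]
R3 <- R3 - (1/5)*R1:  [    0  18/5     0  13/5 ]
R2 <-> R3   (pivot in column 2 was zero)
[ -5    -3   5    -3 ]
[  0  18/5   0  13/5 ]
[  0     0  -4    -4 ]
Row echelon form:
[ -5    -3   5    -3 ]
[  0  18/5   0  13/5 ]
[  0     0  -4    -4 ]
Nonzero rows / pivot columns: 3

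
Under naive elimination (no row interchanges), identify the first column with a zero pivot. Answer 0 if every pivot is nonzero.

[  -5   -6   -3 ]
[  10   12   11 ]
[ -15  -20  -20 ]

first zero-pivot column = 2

Naive forward elimination:
R2 <- R2 - (-2)*R1:  [ 0  0  5 ]
R3 <- R3 - (3)*R1:  [   0   -2  -11 ]
Matrix at this point:
[ -5  -6   -3 ]
[  0   0    5 ]
[  0  -2  -11 ]
Pivot entry (2,2) is zero but row 3 has -2 in column 2 -> naive elimination stops; a row interchange (e.g. R2 <-> R3) would be required here.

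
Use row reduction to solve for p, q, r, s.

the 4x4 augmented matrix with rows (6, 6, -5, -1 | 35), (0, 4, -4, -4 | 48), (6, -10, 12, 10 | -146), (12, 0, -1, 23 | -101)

Forward elimination on [A|b]:
R3 <- R3 - (1)*R1:  [    0   -16    17    11  -181 ]
R4 <- R4 - (2)*R1:  [    0   -12     9    25  -171 ]
R3 <- R3 - (-4)*R2:  [  0   0   1  -5  11 ]
R4 <- R4 - (-3)*R2:  [   0    0   -3   13  -27 ]
R4 <- R4 - (-3)*R3:  [  0   0   0  -2   6 ]
Row echelon form:
[ 6  6  -5  -1  |  35 ]
[ 0  4  -4  -4  |  48 ]
[ 0  0   1  -5  |  11 ]
[ 0  0   0  -2  |   6 ]
Back-substitution:
s = (6) / -2 = -3
r = (11 - (-5)*(-3)) / 1 = -4
q = (48 - (-4)*(-4) - (-4)*(-3)) / 4 = 5
p = (35 - (6)*(5) - (-5)*(-4) - (-1)*(-3)) / 6 = -3

(-3, 5, -4, -3)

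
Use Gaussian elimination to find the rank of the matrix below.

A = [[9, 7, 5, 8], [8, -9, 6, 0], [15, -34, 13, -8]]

Row reduction:
R2 <- R2 - (8/9)*R1:  [      0  -137/9    14/9   -64/9 ]
R3 <- R3 - (5/3)*R1:  [      0  -137/3    14/3   -64/3 ]
R3 <- R3 - (3)*R2:  [ 0  0  0  0 ]
Row echelon form:
[ 9       7     5      8 ]
[ 0  -137/9  14/9  -64/9 ]
[ 0       0     0      0 ]
Nonzero rows / pivot columns: 2

rank(A) = 2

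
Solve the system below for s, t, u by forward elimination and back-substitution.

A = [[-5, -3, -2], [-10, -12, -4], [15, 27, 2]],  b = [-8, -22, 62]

Forward elimination on [A|b]:
R2 <- R2 - (2)*R1:  [  0  -6   0  -6 ]
R3 <- R3 - (-3)*R1:  [  0  18  -4  38 ]
R3 <- R3 - (-3)*R2:  [  0   0  -4  20 ]
Row echelon form:
[ -5  -3  -2  |  -8 ]
[  0  -6   0  |  -6 ]
[  0   0  -4  |  20 ]
Back-substitution:
u = (20) / -4 = -5
t = (-6) / -6 = 1
s = (-8 - (-3)*(1) - (-2)*(-5)) / -5 = 3

(3, 1, -5)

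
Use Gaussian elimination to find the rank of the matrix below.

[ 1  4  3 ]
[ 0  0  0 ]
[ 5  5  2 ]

rank(A) = 2

Row reduction:
R3 <- R3 - (5)*R1:  [   0  -15  -13 ]
R2 <-> R3   (pivot in column 2 was zero)
[ 1    4    3 ]
[ 0  -15  -13 ]
[ 0    0    0 ]
Row echelon form:
[ 1    4    3 ]
[ 0  -15  -13 ]
[ 0    0    0 ]
Nonzero rows / pivot columns: 2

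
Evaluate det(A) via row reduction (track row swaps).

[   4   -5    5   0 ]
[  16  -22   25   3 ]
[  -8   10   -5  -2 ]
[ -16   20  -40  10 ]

det(A) = -80

Forward elimination:
R2 <- R2 - (4)*R1:  [  0  -2   5   3 ]
R3 <- R3 - (-2)*R1:  [  0   0   5  -2 ]
R4 <- R4 - (-4)*R1:  [   0    0  -20   10 ]
R4 <- R4 - (-4)*R3:  [ 0  0  0  2 ]
Upper-triangular form:
[ 4  -5  5   0 ]
[ 0  -2  5   3 ]
[ 0   0  5  -2 ]
[ 0   0  0   2 ]
det(A) = (-1)^0 * (4) * (-2) * (5) * (2) = -80  (0 row swaps -> sign +1)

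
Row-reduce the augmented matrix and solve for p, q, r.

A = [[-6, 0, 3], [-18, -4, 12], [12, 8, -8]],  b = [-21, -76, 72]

(4, 4, 1)

Forward elimination on [A|b]:
R2 <- R2 - (3)*R1:  [   0   -4    3  -13 ]
R3 <- R3 - (-2)*R1:  [  0   8  -2  30 ]
R3 <- R3 - (-2)*R2:  [ 0  0  4  4 ]
Row echelon form:
[ -6   0  3  |  -21 ]
[  0  -4  3  |  -13 ]
[  0   0  4  |    4 ]
Back-substitution:
r = (4) / 4 = 1
q = (-13 - (3)*(1)) / -4 = 4
p = (-21 - (3)*(1)) / -6 = 4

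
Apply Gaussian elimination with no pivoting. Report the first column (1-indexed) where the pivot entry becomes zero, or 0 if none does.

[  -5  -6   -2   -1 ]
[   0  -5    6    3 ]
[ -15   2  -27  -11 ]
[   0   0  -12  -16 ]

Naive forward elimination:
R3 <- R3 - (3)*R1:  [   0   20  -21   -8 ]
R3 <- R3 - (-4)*R2:  [ 0  0  3  4 ]
R4 <- R4 - (-4)*R3:  [ 0  0  0  0 ]
Matrix at this point:
[ -5  -6  -2  -1 ]
[  0  -5   6   3 ]
[  0   0   3   4 ]
[  0   0   0   0 ]
Pivot entry (4,4) in the last row is zero and there are no rows below to swap with -> zero pivot in column 4 (A is singular).

first zero-pivot column = 4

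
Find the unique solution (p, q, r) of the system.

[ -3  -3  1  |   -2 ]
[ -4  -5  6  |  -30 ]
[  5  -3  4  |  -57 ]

(-5, 4, -5)

Forward elimination on [A|b]:
R2 <- R2 - (4/3)*R1:  [     0     -1   14/3  -82/3 ]
R3 <- R3 - (-5/3)*R1:  [      0      -8    17/3  -181/3 ]
R3 <- R3 - (8)*R2:  [     0      0  -95/3  475/3 ]
Row echelon form:
[ -3  -3      1  |     -2 ]
[  0  -1   14/3  |  -82/3 ]
[  0   0  -95/3  |  475/3 ]
Back-substitution:
r = (475/3) / (-95/3) = -5
q = (-82/3 - (14/3)*(-5)) / -1 = 4
p = (-2 - (-3)*(4) - (1)*(-5)) / -3 = -5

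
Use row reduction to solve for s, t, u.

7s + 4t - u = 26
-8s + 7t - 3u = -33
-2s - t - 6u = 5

(4, -1, -2)

Forward elimination on [A|b]:
R2 <- R2 - (-8/7)*R1:  [     0   81/7  -29/7  -23/7 ]
R3 <- R3 - (-2/7)*R1:  [     0    1/7  -44/7   87/7 ]
R3 <- R3 - (1/81)*R2:  [       0        0  -505/81  1010/81 ]
Row echelon form:
[ 7     4       -1  |       26 ]
[ 0  81/7    -29/7  |    -23/7 ]
[ 0     0  -505/81  |  1010/81 ]
Back-substitution:
u = (1010/81) / (-505/81) = -2
t = (-23/7 - (-29/7)*(-2)) / (81/7) = -1
s = (26 - (4)*(-1) - (-1)*(-2)) / 7 = 4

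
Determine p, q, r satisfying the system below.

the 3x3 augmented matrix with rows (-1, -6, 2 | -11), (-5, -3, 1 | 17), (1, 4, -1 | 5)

(-5, 2, -2)

Forward elimination on [A|b]:
R2 <- R2 - (5)*R1:  [  0  27  -9  72 ]
R3 <- R3 - (-1)*R1:  [  0  -2   1  -6 ]
R3 <- R3 - (-2/27)*R2:  [    0     0   1/3  -2/3 ]
Row echelon form:
[ -1  -6    2  |   -11 ]
[  0  27   -9  |    72 ]
[  0   0  1/3  |  -2/3 ]
Back-substitution:
r = (-2/3) / (1/3) = -2
q = (72 - (-9)*(-2)) / 27 = 2
p = (-11 - (-6)*(2) - (2)*(-2)) / -1 = -5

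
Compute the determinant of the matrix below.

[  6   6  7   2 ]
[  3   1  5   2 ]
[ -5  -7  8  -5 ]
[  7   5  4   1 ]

Forward elimination:
R2 <- R2 - (1/2)*R1:  [   0   -2  3/2    1 ]
R3 <- R3 - (-5/6)*R1:  [     0     -2   83/6  -10/3 ]
R4 <- R4 - (7/6)*R1:  [     0     -2  -25/6   -4/3 ]
R3 <- R3 - (1)*R2:  [     0      0   37/3  -13/3 ]
R4 <- R4 - (1)*R2:  [     0      0  -17/3   -7/3 ]
R4 <- R4 - (-17/37)*R3:  [       0        0        0  -160/37 ]
Upper-triangular form:
[ 6   6     7        2 ]
[ 0  -2   3/2        1 ]
[ 0   0  37/3    -13/3 ]
[ 0   0     0  -160/37 ]
det(A) = (-1)^0 * (6) * (-2) * (37/3) * (-160/37) = 640  (0 row swaps -> sign +1)

det(A) = 640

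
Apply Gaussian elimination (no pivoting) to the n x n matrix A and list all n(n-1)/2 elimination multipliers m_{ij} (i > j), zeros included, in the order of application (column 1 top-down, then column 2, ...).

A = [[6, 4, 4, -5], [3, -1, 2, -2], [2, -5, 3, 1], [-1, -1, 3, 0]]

multipliers: 1/2, 1/3, -1/6, 19/9, 1/9, 11/5

Forward elimination:
R2 <- R2 - (1/2)*R1:  [   0   -3    0  1/2 ]
R3 <- R3 - (1/3)*R1:  [     0  -19/3    5/3    8/3 ]
R4 <- R4 - (-1/6)*R1:  [    0  -1/3  11/3  -5/6 ]
R3 <- R3 - (19/9)*R2:  [     0      0    5/3  29/18 ]
R4 <- R4 - (1/9)*R2:  [    0     0  11/3  -8/9 ]
R4 <- R4 - (11/5)*R3:  [       0        0        0  -133/30 ]
Multipliers (in order of application): m_{21} = 1/2, m_{31} = 1/3, m_{41} = -1/6, m_{32} = 19/9, m_{42} = 1/9, m_{43} = 11/5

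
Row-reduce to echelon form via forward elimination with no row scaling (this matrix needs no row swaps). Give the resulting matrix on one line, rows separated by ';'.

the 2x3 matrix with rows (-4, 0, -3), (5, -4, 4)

REF = [-4 0 -3; 0 -4 1/4]

Forward elimination:
R2 <- R2 - (-5/4)*R1:  [   0   -4  1/4 ]
Row echelon form:
[ -4   0   -3 ]
[  0  -4  1/4 ]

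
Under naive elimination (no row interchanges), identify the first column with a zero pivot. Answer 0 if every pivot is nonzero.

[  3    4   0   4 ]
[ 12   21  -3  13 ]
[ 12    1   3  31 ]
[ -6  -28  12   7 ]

first zero-pivot column = 0

Naive forward elimination:
R2 <- R2 - (4)*R1:  [  0   5  -3  -3 ]
R3 <- R3 - (4)*R1:  [   0  -15    3   15 ]
R4 <- R4 - (-2)*R1:  [   0  -20   12   15 ]
R3 <- R3 - (-3)*R2:  [  0   0  -6   6 ]
R4 <- R4 - (-4)*R2:  [ 0  0  0  3 ]
All pivots nonzero; naive elimination completes without hitting a zero pivot.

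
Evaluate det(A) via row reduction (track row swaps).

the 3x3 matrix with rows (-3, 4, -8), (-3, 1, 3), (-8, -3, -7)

det(A) = -322

Forward elimination:
R2 <- R2 - (1)*R1:  [  0  -3  11 ]
R3 <- R3 - (8/3)*R1:  [     0  -41/3   43/3 ]
R3 <- R3 - (41/9)*R2:  [      0       0  -322/9 ]
Upper-triangular form:
[ -3   4      -8 ]
[  0  -3      11 ]
[  0   0  -322/9 ]
det(A) = (-1)^0 * (-3) * (-3) * (-322/9) = -322  (0 row swaps -> sign +1)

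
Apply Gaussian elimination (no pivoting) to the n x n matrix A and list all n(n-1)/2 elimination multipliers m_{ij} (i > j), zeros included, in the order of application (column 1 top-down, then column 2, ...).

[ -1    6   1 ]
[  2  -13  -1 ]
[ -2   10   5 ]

Forward elimination:
R2 <- R2 - (-2)*R1:  [  0  -1   1 ]
R3 <- R3 - (2)*R1:  [  0  -2   3 ]
R3 <- R3 - (2)*R2:  [ 0  0  1 ]
Multipliers (in order of application): m_{21} = -2, m_{31} = 2, m_{32} = 2

multipliers: -2, 2, 2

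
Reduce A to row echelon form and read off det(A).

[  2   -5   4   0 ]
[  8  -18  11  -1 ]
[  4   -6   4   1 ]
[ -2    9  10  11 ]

Forward elimination:
R2 <- R2 - (4)*R1:  [  0   2  -5  -1 ]
R3 <- R3 - (2)*R1:  [  0   4  -4   1 ]
R4 <- R4 - (-1)*R1:  [  0   4  14  11 ]
R3 <- R3 - (2)*R2:  [ 0  0  6  3 ]
R4 <- R4 - (2)*R2:  [  0   0  24  13 ]
R4 <- R4 - (4)*R3:  [ 0  0  0  1 ]
Upper-triangular form:
[ 2  -5   4   0 ]
[ 0   2  -5  -1 ]
[ 0   0   6   3 ]
[ 0   0   0   1 ]
det(A) = (-1)^0 * (2) * (2) * (6) * (1) = 24  (0 row swaps -> sign +1)

det(A) = 24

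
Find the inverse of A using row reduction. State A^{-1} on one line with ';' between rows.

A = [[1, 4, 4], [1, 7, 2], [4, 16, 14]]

Gauss-Jordan on [A | I]:
R2 <- R2 - (1)*R1:  [  0   3  -2  |  -1   1   0 ]
R3 <- R3 - (4)*R1:  [  0   0  -2  |  -4   0   1 ]
R2 <- (1/3)*R2:  [    0     1  -2/3  |  -1/3   1/3     0 ]
R1 <- R1 - (4)*R2:  [    1     0  20/3  |   7/3  -4/3     0 ]
R3 <- (1/-2)*R3:  [    0     0     1  |     2     0  -1/2 ]
R1 <- R1 - (20/3)*R3:  [    1     0     0  |   -11  -4/3  10/3 ]
R2 <- R2 - (-2/3)*R3:  [    0     1     0  |     1   1/3  -1/3 ]
Right block of [I | A^{-1}] is the inverse:
[ -11  -4/3  10/3 ]
[   1   1/3  -1/3 ]
[   2     0  -1/2 ]

inverse = [-11 -4/3 10/3; 1 1/3 -1/3; 2 0 -1/2]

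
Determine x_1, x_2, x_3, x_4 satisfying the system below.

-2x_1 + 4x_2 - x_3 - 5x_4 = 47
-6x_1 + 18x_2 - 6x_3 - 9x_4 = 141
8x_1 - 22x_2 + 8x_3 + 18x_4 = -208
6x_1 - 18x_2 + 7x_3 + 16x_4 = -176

Forward elimination on [A|b]:
R2 <- R2 - (3)*R1:  [  0   6  -3   6   0 ]
R3 <- R3 - (-4)*R1:  [   0   -6    4   -2  -20 ]
R4 <- R4 - (-3)*R1:  [   0   -6    4    1  -35 ]
R3 <- R3 - (-1)*R2:  [   0    0    1    4  -20 ]
R4 <- R4 - (-1)*R2:  [   0    0    1    7  -35 ]
R4 <- R4 - (1)*R3:  [   0    0    0    3  -15 ]
Row echelon form:
[ -2  4  -1  -5  |   47 ]
[  0  6  -3   6  |    0 ]
[  0  0   1   4  |  -20 ]
[  0  0   0   3  |  -15 ]
Back-substitution:
x_4 = (-15) / 3 = -5
x_3 = (-20 - (4)*(-5)) / 1 = 0
x_2 = (0 - (-3)*(0) - (6)*(-5)) / 6 = 5
x_1 = (47 - (4)*(5) - (-1)*(0) - (-5)*(-5)) / -2 = -1

(-1, 5, 0, -5)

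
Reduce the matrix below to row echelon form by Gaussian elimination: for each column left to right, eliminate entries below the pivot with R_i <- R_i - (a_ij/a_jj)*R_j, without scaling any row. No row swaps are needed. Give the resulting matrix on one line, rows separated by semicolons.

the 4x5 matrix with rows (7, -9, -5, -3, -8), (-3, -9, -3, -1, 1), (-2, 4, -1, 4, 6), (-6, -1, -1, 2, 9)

Forward elimination:
R2 <- R2 - (-3/7)*R1:  [     0  -90/7  -36/7  -16/7  -17/7 ]
R3 <- R3 - (-2/7)*R1:  [     0   10/7  -17/7   22/7   26/7 ]
R4 <- R4 - (-6/7)*R1:  [     0  -61/7  -37/7   -4/7   15/7 ]
R3 <- R3 - (-1/9)*R2:  [    0     0    -3  26/9  31/9 ]
R4 <- R4 - (61/90)*R2:  [      0       0    -9/5   44/45  341/90 ]
R4 <- R4 - (3/5)*R3:  [      0       0       0  -34/45   31/18 ]
Row echelon form:
[ 7     -9     -5      -3     -8 ]
[ 0  -90/7  -36/7   -16/7  -17/7 ]
[ 0      0     -3    26/9   31/9 ]
[ 0      0      0  -34/45  31/18 ]

REF = [7 -9 -5 -3 -8; 0 -90/7 -36/7 -16/7 -17/7; 0 0 -3 26/9 31/9; 0 0 0 -34/45 31/18]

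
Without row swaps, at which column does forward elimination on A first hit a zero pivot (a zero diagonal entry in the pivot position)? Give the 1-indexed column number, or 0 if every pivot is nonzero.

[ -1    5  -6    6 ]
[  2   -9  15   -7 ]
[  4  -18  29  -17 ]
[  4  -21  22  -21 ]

first zero-pivot column = 0

Naive forward elimination:
R2 <- R2 - (-2)*R1:  [ 0  1  3  5 ]
R3 <- R3 - (-4)*R1:  [ 0  2  5  7 ]
R4 <- R4 - (-4)*R1:  [  0  -1  -2   3 ]
R3 <- R3 - (2)*R2:  [  0   0  -1  -3 ]
R4 <- R4 - (-1)*R2:  [ 0  0  1  8 ]
R4 <- R4 - (-1)*R3:  [ 0  0  0  5 ]
All pivots nonzero; naive elimination completes without hitting a zero pivot.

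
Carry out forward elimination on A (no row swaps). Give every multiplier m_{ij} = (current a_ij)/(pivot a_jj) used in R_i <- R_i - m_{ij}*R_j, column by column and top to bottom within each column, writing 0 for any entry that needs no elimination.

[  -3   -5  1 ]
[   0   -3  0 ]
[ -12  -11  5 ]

Forward elimination:
R2: entry in column 1 is already 0 -> m_{21} = 0 (no row operation needed)
R3 <- R3 - (4)*R1:  [ 0  9  1 ]
R3 <- R3 - (-3)*R2:  [ 0  0  1 ]
Multipliers (in order of application): m_{21} = 0, m_{31} = 4, m_{32} = -3

multipliers: 0, 4, -3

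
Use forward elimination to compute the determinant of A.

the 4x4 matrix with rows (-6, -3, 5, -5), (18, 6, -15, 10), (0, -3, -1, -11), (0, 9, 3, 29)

Forward elimination:
R2 <- R2 - (-3)*R1:  [  0  -3   0  -5 ]
R3 <- R3 - (1)*R2:  [  0   0  -1  -6 ]
R4 <- R4 - (-3)*R2:  [  0   0   3  14 ]
R4 <- R4 - (-3)*R3:  [  0   0   0  -4 ]
Upper-triangular form:
[ -6  -3   5  -5 ]
[  0  -3   0  -5 ]
[  0   0  -1  -6 ]
[  0   0   0  -4 ]
det(A) = (-1)^0 * (-6) * (-3) * (-1) * (-4) = 72  (0 row swaps -> sign +1)

det(A) = 72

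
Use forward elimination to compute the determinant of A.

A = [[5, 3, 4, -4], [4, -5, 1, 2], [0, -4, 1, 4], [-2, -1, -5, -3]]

det(A) = 209

Forward elimination:
R2 <- R2 - (4/5)*R1:  [     0  -37/5  -11/5   26/5 ]
R4 <- R4 - (-2/5)*R1:  [     0    1/5  -17/5  -23/5 ]
R3 <- R3 - (20/37)*R2:  [     0      0  81/37  44/37 ]
R4 <- R4 - (-1/37)*R2:  [       0        0  -128/37  -165/37 ]
R4 <- R4 - (-128/81)*R3:  [       0        0        0  -209/81 ]
Upper-triangular form:
[ 5      3      4       -4 ]
[ 0  -37/5  -11/5     26/5 ]
[ 0      0  81/37    44/37 ]
[ 0      0      0  -209/81 ]
det(A) = (-1)^0 * (5) * (-37/5) * (81/37) * (-209/81) = 209  (0 row swaps -> sign +1)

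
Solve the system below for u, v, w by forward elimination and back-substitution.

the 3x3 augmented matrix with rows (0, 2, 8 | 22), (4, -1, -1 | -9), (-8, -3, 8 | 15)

Forward elimination on [A|b]:
R1 <-> R2   (pivot in column 1 was zero)
[  4  -1  -1  -9 ]
[  0   2   8  22 ]
[ -8  -3   8  15 ]
R3 <- R3 - (-2)*R1:  [  0  -5   6  -3 ]
R3 <- R3 - (-5/2)*R2:  [  0   0  26  52 ]
Row echelon form:
[ 4  -1  -1  |  -9 ]
[ 0   2   8  |  22 ]
[ 0   0  26  |  52 ]
Back-substitution:
w = (52) / 26 = 2
v = (22 - (8)*(2)) / 2 = 3
u = (-9 - (-1)*(3) - (-1)*(2)) / 4 = -1

(-1, 3, 2)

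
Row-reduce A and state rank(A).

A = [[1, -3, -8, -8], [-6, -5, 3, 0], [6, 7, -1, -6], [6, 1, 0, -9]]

rank(A) = 4

Row reduction:
R2 <- R2 - (-6)*R1:  [   0  -23  -45  -48 ]
R3 <- R3 - (6)*R1:  [  0  25  47  42 ]
R4 <- R4 - (6)*R1:  [  0  19  48  39 ]
R3 <- R3 - (-25/23)*R2:  [       0        0   -44/23  -234/23 ]
R4 <- R4 - (-19/23)*R2:  [      0       0  249/23  -15/23 ]
R4 <- R4 - (-249/44)*R3:  [        0         0         0  -1281/22 ]
Row echelon form:
[ 1   -3      -8        -8 ]
[ 0  -23     -45       -48 ]
[ 0    0  -44/23   -234/23 ]
[ 0    0       0  -1281/22 ]
Nonzero rows / pivot columns: 4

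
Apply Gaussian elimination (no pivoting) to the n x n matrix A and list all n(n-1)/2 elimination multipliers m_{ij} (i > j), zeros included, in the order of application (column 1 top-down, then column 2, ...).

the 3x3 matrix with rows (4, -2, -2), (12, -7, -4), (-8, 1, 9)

Forward elimination:
R2 <- R2 - (3)*R1:  [  0  -1   2 ]
R3 <- R3 - (-2)*R1:  [  0  -3   5 ]
R3 <- R3 - (3)*R2:  [  0   0  -1 ]
Multipliers (in order of application): m_{21} = 3, m_{31} = -2, m_{32} = 3

multipliers: 3, -2, 3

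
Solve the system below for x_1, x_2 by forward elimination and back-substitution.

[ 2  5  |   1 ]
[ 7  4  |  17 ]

Forward elimination on [A|b]:
R2 <- R2 - (7/2)*R1:  [     0  -27/2   27/2 ]
Row echelon form:
[ 2      5  |     1 ]
[ 0  -27/2  |  27/2 ]
Back-substitution:
x_2 = (27/2) / (-27/2) = -1
x_1 = (1 - (5)*(-1)) / 2 = 3

(3, -1)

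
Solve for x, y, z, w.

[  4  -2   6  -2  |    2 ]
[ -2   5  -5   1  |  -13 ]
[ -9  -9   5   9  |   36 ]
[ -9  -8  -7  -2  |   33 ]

Forward elimination on [A|b]:
R2 <- R2 - (-1/2)*R1:  [   0    4   -2    0  -12 ]
R3 <- R3 - (-9/4)*R1:  [     0  -27/2   37/2    9/2   81/2 ]
R4 <- R4 - (-9/4)*R1:  [     0  -25/2   13/2  -13/2   75/2 ]
R3 <- R3 - (-27/8)*R2:  [    0     0  47/4   9/2     0 ]
R4 <- R4 - (-25/8)*R2:  [     0      0    1/4  -13/2      0 ]
R4 <- R4 - (1/47)*R3:  [       0        0        0  -310/47        0 ]
Row echelon form:
[ 4  -2     6       -2  |    2 ]
[ 0   4    -2        0  |  -12 ]
[ 0   0  47/4      9/2  |    0 ]
[ 0   0     0  -310/47  |    0 ]
Back-substitution:
w = (0) / (-310/47) = 0
z = (0 - (9/2)*(0)) / (47/4) = 0
y = (-12 - (-2)*(0)) / 4 = -3
x = (2 - (-2)*(-3) - (6)*(0) - (-2)*(0)) / 4 = -1

(-1, -3, 0, 0)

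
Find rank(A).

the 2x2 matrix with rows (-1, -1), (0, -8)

rank(A) = 2

Row reduction:
Row echelon form:
[ -1  -1 ]
[  0  -8 ]
Nonzero rows / pivot columns: 2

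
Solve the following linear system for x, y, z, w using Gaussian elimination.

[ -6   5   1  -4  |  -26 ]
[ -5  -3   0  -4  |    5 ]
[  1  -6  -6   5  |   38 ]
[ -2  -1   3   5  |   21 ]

Forward elimination on [A|b]:
R2 <- R2 - (5/6)*R1:  [     0  -43/6   -5/6   -2/3   80/3 ]
R3 <- R3 - (-1/6)*R1:  [     0  -31/6  -35/6   13/3  101/3 ]
R4 <- R4 - (1/3)*R1:  [    0  -8/3   8/3  19/3  89/3 ]
R3 <- R3 - (31/43)*R2:  [       0        0  -225/43   207/43   621/43 ]
R4 <- R4 - (16/43)*R2:  [      0       0  128/43  283/43  849/43 ]
R4 <- R4 - (-128/225)*R3:  [      0       0       0  233/25  699/25 ]
Row echelon form:
[ -6      5        1      -4  |     -26 ]
[  0  -43/6     -5/6    -2/3  |    80/3 ]
[  0      0  -225/43  207/43  |  621/43 ]
[  0      0        0  233/25  |  699/25 ]
Back-substitution:
w = (699/25) / (233/25) = 3
z = (621/43 - (207/43)*(3)) / (-225/43) = 0
y = (80/3 - (-5/6)*(0) - (-2/3)*(3)) / (-43/6) = -4
x = (-26 - (5)*(-4) - (1)*(0) - (-4)*(3)) / -6 = -1

(-1, -4, 0, 3)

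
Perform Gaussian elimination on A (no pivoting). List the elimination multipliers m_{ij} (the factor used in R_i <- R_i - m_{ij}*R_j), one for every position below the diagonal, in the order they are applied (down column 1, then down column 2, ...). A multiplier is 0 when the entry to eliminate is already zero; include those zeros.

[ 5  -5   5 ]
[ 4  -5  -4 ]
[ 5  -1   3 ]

multipliers: 4/5, 1, -4

Forward elimination:
R2 <- R2 - (4/5)*R1:  [  0  -1  -8 ]
R3 <- R3 - (1)*R1:  [  0   4  -2 ]
R3 <- R3 - (-4)*R2:  [   0    0  -34 ]
Multipliers (in order of application): m_{21} = 4/5, m_{31} = 1, m_{32} = -4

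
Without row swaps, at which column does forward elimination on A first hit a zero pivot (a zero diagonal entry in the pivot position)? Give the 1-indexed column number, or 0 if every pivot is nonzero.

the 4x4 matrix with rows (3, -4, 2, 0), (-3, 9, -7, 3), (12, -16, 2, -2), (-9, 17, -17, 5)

first zero-pivot column = 0

Naive forward elimination:
R2 <- R2 - (-1)*R1:  [  0   5  -5   3 ]
R3 <- R3 - (4)*R1:  [  0   0  -6  -2 ]
R4 <- R4 - (-3)*R1:  [   0    5  -11    5 ]
R4 <- R4 - (1)*R2:  [  0   0  -6   2 ]
R4 <- R4 - (1)*R3:  [ 0  0  0  4 ]
All pivots nonzero; naive elimination completes without hitting a zero pivot.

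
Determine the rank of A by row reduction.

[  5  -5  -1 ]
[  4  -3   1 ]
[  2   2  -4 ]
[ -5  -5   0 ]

Row reduction:
R2 <- R2 - (4/5)*R1:  [   0    1  9/5 ]
R3 <- R3 - (2/5)*R1:  [     0      4  -18/5 ]
R4 <- R4 - (-1)*R1:  [   0  -10   -1 ]
R3 <- R3 - (4)*R2:  [     0      0  -54/5 ]
R4 <- R4 - (-10)*R2:  [  0   0  17 ]
R4 <- R4 - (-85/54)*R3:  [ 0  0  0 ]
Row echelon form:
[ 5  -5     -1 ]
[ 0   1    9/5 ]
[ 0   0  -54/5 ]
[ 0   0      0 ]
Nonzero rows / pivot columns: 3

rank(A) = 3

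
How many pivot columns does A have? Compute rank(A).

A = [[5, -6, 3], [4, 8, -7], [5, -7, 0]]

Row reduction:
R2 <- R2 - (4/5)*R1:  [     0   64/5  -47/5 ]
R3 <- R3 - (1)*R1:  [  0  -1  -3 ]
R3 <- R3 - (-5/64)*R2:  [       0        0  -239/64 ]
Row echelon form:
[ 5    -6        3 ]
[ 0  64/5    -47/5 ]
[ 0     0  -239/64 ]
Nonzero rows / pivot columns: 3

rank(A) = 3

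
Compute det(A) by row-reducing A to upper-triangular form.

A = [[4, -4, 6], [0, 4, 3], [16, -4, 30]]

Forward elimination:
R3 <- R3 - (4)*R1:  [  0  12   6 ]
R3 <- R3 - (3)*R2:  [  0   0  -3 ]
Upper-triangular form:
[ 4  -4   6 ]
[ 0   4   3 ]
[ 0   0  -3 ]
det(A) = (-1)^0 * (4) * (4) * (-3) = -48  (0 row swaps -> sign +1)

det(A) = -48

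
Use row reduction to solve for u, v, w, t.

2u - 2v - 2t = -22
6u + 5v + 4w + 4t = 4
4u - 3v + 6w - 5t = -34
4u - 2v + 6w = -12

(-5, 2, 2, 4)

Forward elimination on [A|b]:
R2 <- R2 - (3)*R1:  [  0  11   4  10  70 ]
R3 <- R3 - (2)*R1:  [  0   1   6  -1  10 ]
R4 <- R4 - (2)*R1:  [  0   2   6   4  32 ]
R3 <- R3 - (1/11)*R2:  [      0       0   62/11  -21/11   40/11 ]
R4 <- R4 - (2/11)*R2:  [      0       0   58/11   24/11  212/11 ]
R4 <- R4 - (29/31)*R3:  [      0       0       0  123/31  492/31 ]
Row echelon form:
[ 2  -2      0      -2  |     -22 ]
[ 0  11      4      10  |      70 ]
[ 0   0  62/11  -21/11  |   40/11 ]
[ 0   0      0  123/31  |  492/31 ]
Back-substitution:
t = (492/31) / (123/31) = 4
w = (40/11 - (-21/11)*(4)) / (62/11) = 2
v = (70 - (4)*(2) - (10)*(4)) / 11 = 2
u = (-22 - (-2)*(2) - (-2)*(4)) / 2 = -5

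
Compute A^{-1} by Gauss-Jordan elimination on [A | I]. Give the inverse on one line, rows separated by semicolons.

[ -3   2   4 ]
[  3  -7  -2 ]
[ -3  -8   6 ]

inverse = [29/15 22/15 -4/5; 2/5 1/5 -1/5; 3/2 1 -1/2]

Gauss-Jordan on [A | I]:
R1 <- (1/-3)*R1:  [    1  -2/3  -4/3  |  -1/3     0     0 ]
R2 <- R2 - (3)*R1:  [  0  -5   2  |   1   1   0 ]
R3 <- R3 - (-3)*R1:  [   0  -10    2  |   -1    0    1 ]
R2 <- (1/-5)*R2:  [    0     1  -2/5  |  -1/5  -1/5     0 ]
R1 <- R1 - (-2/3)*R2:  [     1      0   -8/5  |  -7/15  -2/15      0 ]
R3 <- R3 - (-10)*R2:  [  0   0  -2  |  -3  -2   1 ]
R3 <- (1/-2)*R3:  [    0     0     1  |   3/2     1  -1/2 ]
R1 <- R1 - (-8/5)*R3:  [     1      0      0  |  29/15  22/15   -4/5 ]
R2 <- R2 - (-2/5)*R3:  [    0     1     0  |   2/5   1/5  -1/5 ]
Right block of [I | A^{-1}] is the inverse:
[ 29/15  22/15  -4/5 ]
[   2/5    1/5  -1/5 ]
[   3/2      1  -1/2 ]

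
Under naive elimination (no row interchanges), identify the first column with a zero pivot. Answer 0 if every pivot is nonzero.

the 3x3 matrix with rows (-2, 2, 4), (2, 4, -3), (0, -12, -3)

first zero-pivot column = 0

Naive forward elimination:
R2 <- R2 - (-1)*R1:  [ 0  6  1 ]
R3 <- R3 - (-2)*R2:  [  0   0  -1 ]
All pivots nonzero; naive elimination completes without hitting a zero pivot.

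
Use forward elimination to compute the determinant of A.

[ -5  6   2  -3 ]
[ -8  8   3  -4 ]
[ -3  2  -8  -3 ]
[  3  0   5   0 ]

det(A) = 92

Forward elimination:
R2 <- R2 - (8/5)*R1:  [    0  -8/5  -1/5   4/5 ]
R3 <- R3 - (3/5)*R1:  [     0   -8/5  -46/5   -6/5 ]
R4 <- R4 - (-3/5)*R1:  [    0  18/5  31/5  -9/5 ]
R3 <- R3 - (1)*R2:  [  0   0  -9  -2 ]
R4 <- R4 - (-9/4)*R2:  [    0     0  23/4     0 ]
R4 <- R4 - (-23/36)*R3:  [      0       0       0  -23/18 ]
Upper-triangular form:
[ -5     6     2      -3 ]
[  0  -8/5  -1/5     4/5 ]
[  0     0    -9      -2 ]
[  0     0     0  -23/18 ]
det(A) = (-1)^0 * (-5) * (-8/5) * (-9) * (-23/18) = 92  (0 row swaps -> sign +1)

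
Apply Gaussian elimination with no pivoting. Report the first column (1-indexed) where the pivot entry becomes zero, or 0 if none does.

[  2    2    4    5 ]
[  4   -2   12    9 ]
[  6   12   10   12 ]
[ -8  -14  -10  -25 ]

Naive forward elimination:
R2 <- R2 - (2)*R1:  [  0  -6   4  -1 ]
R3 <- R3 - (3)*R1:  [  0   6  -2  -3 ]
R4 <- R4 - (-4)*R1:  [  0  -6   6  -5 ]
R3 <- R3 - (-1)*R2:  [  0   0   2  -4 ]
R4 <- R4 - (1)*R2:  [  0   0   2  -4 ]
R4 <- R4 - (1)*R3:  [ 0  0  0  0 ]
Matrix at this point:
[ 2   2  4   5 ]
[ 0  -6  4  -1 ]
[ 0   0  2  -4 ]
[ 0   0  0   0 ]
Pivot entry (4,4) in the last row is zero and there are no rows below to swap with -> zero pivot in column 4 (A is singular).

first zero-pivot column = 4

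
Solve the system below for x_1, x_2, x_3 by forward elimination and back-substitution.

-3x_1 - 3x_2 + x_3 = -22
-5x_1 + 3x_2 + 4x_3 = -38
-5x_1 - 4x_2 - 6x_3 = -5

(5, 1, -4)

Forward elimination on [A|b]:
R2 <- R2 - (5/3)*R1:  [    0     8   7/3  -4/3 ]
R3 <- R3 - (5/3)*R1:  [     0      1  -23/3   95/3 ]
R3 <- R3 - (1/8)*R2:  [       0        0  -191/24    191/6 ]
Row echelon form:
[ -3  -3        1  |    -22 ]
[  0   8      7/3  |   -4/3 ]
[  0   0  -191/24  |  191/6 ]
Back-substitution:
x_3 = (191/6) / (-191/24) = -4
x_2 = (-4/3 - (7/3)*(-4)) / 8 = 1
x_1 = (-22 - (-3)*(1) - (1)*(-4)) / -3 = 5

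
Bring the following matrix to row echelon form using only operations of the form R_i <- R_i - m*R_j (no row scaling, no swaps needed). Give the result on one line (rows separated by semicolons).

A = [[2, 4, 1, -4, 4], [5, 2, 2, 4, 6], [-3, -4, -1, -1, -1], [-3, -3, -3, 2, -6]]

Forward elimination:
R2 <- R2 - (5/2)*R1:  [    0    -8  -1/2    14    -4 ]
R3 <- R3 - (-3/2)*R1:  [   0    2  1/2   -7    5 ]
R4 <- R4 - (-3/2)*R1:  [    0     3  -3/2    -4     0 ]
R3 <- R3 - (-1/4)*R2:  [    0     0   3/8  -7/2     4 ]
R4 <- R4 - (-3/8)*R2:  [      0       0  -27/16     5/4    -3/2 ]
R4 <- R4 - (-9/2)*R3:  [     0      0      0  -29/2   33/2 ]
Row echelon form:
[ 2   4     1     -4     4 ]
[ 0  -8  -1/2     14    -4 ]
[ 0   0   3/8   -7/2     4 ]
[ 0   0     0  -29/2  33/2 ]

REF = [2 4 1 -4 4; 0 -8 -1/2 14 -4; 0 0 3/8 -7/2 4; 0 0 0 -29/2 33/2]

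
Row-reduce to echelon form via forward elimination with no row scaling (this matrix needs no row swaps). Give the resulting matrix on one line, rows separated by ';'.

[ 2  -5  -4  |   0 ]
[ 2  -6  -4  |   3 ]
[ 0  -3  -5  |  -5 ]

Forward elimination:
R2 <- R2 - (1)*R1:  [  0  -1   0   3 ]
R3 <- R3 - (3)*R2:  [   0    0   -5  -14 ]
Row echelon form:
[ 2  -5  -4  |    0 ]
[ 0  -1   0  |    3 ]
[ 0   0  -5  |  -14 ]

REF = [2 -5 -4 0; 0 -1 0 3; 0 0 -5 -14]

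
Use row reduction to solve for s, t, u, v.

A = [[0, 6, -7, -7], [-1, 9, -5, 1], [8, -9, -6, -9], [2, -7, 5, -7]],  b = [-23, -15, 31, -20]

(-1, -5, -5, 4)

Forward elimination on [A|b]:
R1 <-> R2   (pivot in column 1 was zero)
[ -1   9  -5   1  -15 ]
[  0   6  -7  -7  -23 ]
[  8  -9  -6  -9   31 ]
[  2  -7   5  -7  -20 ]
R3 <- R3 - (-8)*R1:  [   0   63  -46   -1  -89 ]
R4 <- R4 - (-2)*R1:  [   0   11   -5   -5  -50 ]
R3 <- R3 - (21/2)*R2:  [     0      0   55/2  145/2  305/2 ]
R4 <- R4 - (11/6)*R2:  [     0      0   47/6   47/6  -47/6 ]
R4 <- R4 - (47/165)*R3:  [       0        0        0  -141/11  -564/11 ]
Row echelon form:
[ -1  9    -5        1  |      -15 ]
[  0  6    -7       -7  |      -23 ]
[  0  0  55/2    145/2  |    305/2 ]
[  0  0     0  -141/11  |  -564/11 ]
Back-substitution:
v = (-564/11) / (-141/11) = 4
u = (305/2 - (145/2)*(4)) / (55/2) = -5
t = (-23 - (-7)*(-5) - (-7)*(4)) / 6 = -5
s = (-15 - (9)*(-5) - (-5)*(-5) - (1)*(4)) / -1 = -1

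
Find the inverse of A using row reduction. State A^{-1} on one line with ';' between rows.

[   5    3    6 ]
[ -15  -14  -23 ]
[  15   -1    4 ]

Gauss-Jordan on [A | I]:
R1 <- (1/5)*R1:  [   1  3/5  6/5  |  1/5    0    0 ]
R2 <- R2 - (-15)*R1:  [  0  -5  -5  |   3   1   0 ]
R3 <- R3 - (15)*R1:  [   0  -10  -14  |   -3    0    1 ]
R2 <- (1/-5)*R2:  [    0     1     1  |  -3/5  -1/5     0 ]
R1 <- R1 - (3/5)*R2:  [     1      0    3/5  |  14/25   3/25      0 ]
R3 <- R3 - (-10)*R2:  [  0   0  -4  |  -9  -2   1 ]
R3 <- (1/-4)*R3:  [    0     0     1  |   9/4   1/2  -1/4 ]
R1 <- R1 - (3/5)*R3:  [       1        0        0  |  -79/100    -9/50     3/20 ]
R2 <- R2 - (1)*R3:  [      0       1       0  |  -57/20   -7/10     1/4 ]
Right block of [I | A^{-1}] is the inverse:
[ -79/100  -9/50  3/20 ]
[  -57/20  -7/10   1/4 ]
[     9/4    1/2  -1/4 ]

inverse = [-79/100 -9/50 3/20; -57/20 -7/10 1/4; 9/4 1/2 -1/4]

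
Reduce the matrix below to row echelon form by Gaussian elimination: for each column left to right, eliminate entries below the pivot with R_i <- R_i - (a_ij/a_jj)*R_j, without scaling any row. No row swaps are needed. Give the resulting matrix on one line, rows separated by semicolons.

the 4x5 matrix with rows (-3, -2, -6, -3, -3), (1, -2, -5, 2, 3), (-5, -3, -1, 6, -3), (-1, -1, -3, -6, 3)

REF = [-3 -2 -6 -3 -3; 0 -8/3 -7 1 2; 0 0 65/8 89/8 9/4; 0 0 0 -322/65 246/65]

Forward elimination:
R2 <- R2 - (-1/3)*R1:  [    0  -8/3    -7     1     2 ]
R3 <- R3 - (5/3)*R1:  [   0  1/3    9   11    2 ]
R4 <- R4 - (1/3)*R1:  [    0  -1/3    -1    -5     4 ]
R3 <- R3 - (-1/8)*R2:  [    0     0  65/8  89/8   9/4 ]
R4 <- R4 - (1/8)*R2:  [     0      0   -1/8  -41/8   15/4 ]
R4 <- R4 - (-1/65)*R3:  [       0        0        0  -322/65   246/65 ]
Row echelon form:
[ -3    -2    -6       -3      -3 ]
[  0  -8/3    -7        1       2 ]
[  0     0  65/8     89/8     9/4 ]
[  0     0     0  -322/65  246/65 ]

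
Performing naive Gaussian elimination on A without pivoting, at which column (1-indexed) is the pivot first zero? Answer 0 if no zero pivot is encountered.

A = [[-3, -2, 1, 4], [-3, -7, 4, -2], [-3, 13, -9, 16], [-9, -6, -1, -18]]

Naive forward elimination:
R2 <- R2 - (1)*R1:  [  0  -5   3  -6 ]
R3 <- R3 - (1)*R1:  [   0   15  -10   12 ]
R4 <- R4 - (3)*R1:  [   0    0   -4  -30 ]
R3 <- R3 - (-3)*R2:  [  0   0  -1  -6 ]
R4 <- R4 - (4)*R3:  [  0   0   0  -6 ]
All pivots nonzero; naive elimination completes without hitting a zero pivot.

first zero-pivot column = 0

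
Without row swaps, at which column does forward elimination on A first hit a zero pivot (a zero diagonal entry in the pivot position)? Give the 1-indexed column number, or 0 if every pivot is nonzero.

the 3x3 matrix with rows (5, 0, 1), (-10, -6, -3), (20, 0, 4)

Naive forward elimination:
R2 <- R2 - (-2)*R1:  [  0  -6  -1 ]
R3 <- R3 - (4)*R1:  [ 0  0  0 ]
Matrix at this point:
[ 5   0   1 ]
[ 0  -6  -1 ]
[ 0   0   0 ]
Pivot entry (3,3) in the last row is zero and there are no rows below to swap with -> zero pivot in column 3 (A is singular).

first zero-pivot column = 3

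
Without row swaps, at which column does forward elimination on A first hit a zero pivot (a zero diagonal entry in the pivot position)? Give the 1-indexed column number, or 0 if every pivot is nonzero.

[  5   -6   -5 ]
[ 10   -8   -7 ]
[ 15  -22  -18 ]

first zero-pivot column = 3

Naive forward elimination:
R2 <- R2 - (2)*R1:  [ 0  4  3 ]
R3 <- R3 - (3)*R1:  [  0  -4  -3 ]
R3 <- R3 - (-1)*R2:  [ 0  0  0 ]
Matrix at this point:
[ 5  -6  -5 ]
[ 0   4   3 ]
[ 0   0   0 ]
Pivot entry (3,3) in the last row is zero and there are no rows below to swap with -> zero pivot in column 3 (A is singular).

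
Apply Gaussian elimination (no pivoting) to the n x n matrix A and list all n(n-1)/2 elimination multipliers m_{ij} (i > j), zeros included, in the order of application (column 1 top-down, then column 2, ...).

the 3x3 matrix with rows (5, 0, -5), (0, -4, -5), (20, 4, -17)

Forward elimination:
R2: entry in column 1 is already 0 -> m_{21} = 0 (no row operation needed)
R3 <- R3 - (4)*R1:  [ 0  4  3 ]
R3 <- R3 - (-1)*R2:  [  0   0  -2 ]
Multipliers (in order of application): m_{21} = 0, m_{31} = 4, m_{32} = -1

multipliers: 0, 4, -1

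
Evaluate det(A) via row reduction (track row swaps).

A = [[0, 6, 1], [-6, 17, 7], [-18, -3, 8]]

det(A) = -144

Forward elimination:
R1 <-> R2   (pivot in column 1 was zero)
[  -6  17  7 ]
[   0   6  1 ]
[ -18  -3  8 ]
R3 <- R3 - (3)*R1:  [   0  -54  -13 ]
R3 <- R3 - (-9)*R2:  [  0   0  -4 ]
Upper-triangular form:
[ -6  17   7 ]
[  0   6   1 ]
[  0   0  -4 ]
det(A) = (-1)^1 * (-6) * (6) * (-4) = -144  (1 row swap -> sign -1)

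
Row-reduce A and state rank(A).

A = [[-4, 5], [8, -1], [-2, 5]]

rank(A) = 2

Row reduction:
R2 <- R2 - (-2)*R1:  [ 0  9 ]
R3 <- R3 - (1/2)*R1:  [   0  5/2 ]
R3 <- R3 - (5/18)*R2:  [ 0  0 ]
Row echelon form:
[ -4  5 ]
[  0  9 ]
[  0  0 ]
Nonzero rows / pivot columns: 2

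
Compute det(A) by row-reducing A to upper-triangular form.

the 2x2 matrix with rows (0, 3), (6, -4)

det(A) = -18

Forward elimination:
R1 <-> R2   (pivot in column 1 was zero)
[ 6  -4 ]
[ 0   3 ]
Upper-triangular form:
[ 6  -4 ]
[ 0   3 ]
det(A) = (-1)^1 * (6) * (3) = -18  (1 row swap -> sign -1)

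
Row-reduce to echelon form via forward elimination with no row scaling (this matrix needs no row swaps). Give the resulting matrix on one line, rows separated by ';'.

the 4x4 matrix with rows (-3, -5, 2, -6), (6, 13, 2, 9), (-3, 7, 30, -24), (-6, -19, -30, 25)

REF = [-3 -5 2 -6; 0 3 6 -3; 0 0 4 -6; 0 0 0 4]

Forward elimination:
R2 <- R2 - (-2)*R1:  [  0   3   6  -3 ]
R3 <- R3 - (1)*R1:  [   0   12   28  -18 ]
R4 <- R4 - (2)*R1:  [   0   -9  -34   37 ]
R3 <- R3 - (4)*R2:  [  0   0   4  -6 ]
R4 <- R4 - (-3)*R2:  [   0    0  -16   28 ]
R4 <- R4 - (-4)*R3:  [ 0  0  0  4 ]
Row echelon form:
[ -3  -5  2  -6 ]
[  0   3  6  -3 ]
[  0   0  4  -6 ]
[  0   0  0   4 ]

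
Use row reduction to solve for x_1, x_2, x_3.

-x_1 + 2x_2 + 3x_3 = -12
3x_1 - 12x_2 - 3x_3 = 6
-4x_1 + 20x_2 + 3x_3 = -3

(-3, 0, -5)

Forward elimination on [A|b]:
R2 <- R2 - (-3)*R1:  [   0   -6    6  -30 ]
R3 <- R3 - (4)*R1:  [  0  12  -9  45 ]
R3 <- R3 - (-2)*R2:  [   0    0    3  -15 ]
Row echelon form:
[ -1   2  3  |  -12 ]
[  0  -6  6  |  -30 ]
[  0   0  3  |  -15 ]
Back-substitution:
x_3 = (-15) / 3 = -5
x_2 = (-30 - (6)*(-5)) / -6 = 0
x_1 = (-12 - (2)*(0) - (3)*(-5)) / -1 = -3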